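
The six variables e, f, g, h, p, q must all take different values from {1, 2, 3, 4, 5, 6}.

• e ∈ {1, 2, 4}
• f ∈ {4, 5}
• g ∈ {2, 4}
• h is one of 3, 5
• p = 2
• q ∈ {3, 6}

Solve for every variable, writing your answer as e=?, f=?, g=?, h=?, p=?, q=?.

p has just one choice, so p = 2. Remove 2 from e, g.
That leaves g = 4. Eliminate 4 elsewhere: e, f.
That leaves e = 1.
f's domain is down to {5}, so f = 5. So h can't be 5.
h has just one choice, so h = 3. So q can't be 3.
q must be 6 (only option left).

e=1, f=5, g=4, h=3, p=2, q=6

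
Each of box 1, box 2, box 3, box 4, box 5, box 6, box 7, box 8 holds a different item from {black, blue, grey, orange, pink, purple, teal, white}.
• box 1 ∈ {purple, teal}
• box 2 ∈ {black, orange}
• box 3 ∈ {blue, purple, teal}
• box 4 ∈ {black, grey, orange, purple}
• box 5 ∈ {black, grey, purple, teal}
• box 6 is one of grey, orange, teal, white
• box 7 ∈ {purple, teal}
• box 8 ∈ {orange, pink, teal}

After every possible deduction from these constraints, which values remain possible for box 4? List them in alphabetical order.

The 8 variables draw from only 8 values {black, blue, grey, orange, pink, purple, teal, white}, so each is used; only box 3 can be blue, hence box 3 = blue.
The 7 still-open variables draw from only 7 values {black, grey, orange, pink, purple, teal, white}, so each is used; only box 8 can be pink, hence box 8 = pink.
The 6 still-open variables draw from only 6 values {black, grey, orange, purple, teal, white}, so each is used; only box 6 can be white, hence box 6 = white.
box 1 and box 7 between them cover only {purple, teal} — a naked pair. Remove those values from box 4, box 5.
No further eliminations apply; box 4 can still be any of black, grey, orange.

black, grey, orange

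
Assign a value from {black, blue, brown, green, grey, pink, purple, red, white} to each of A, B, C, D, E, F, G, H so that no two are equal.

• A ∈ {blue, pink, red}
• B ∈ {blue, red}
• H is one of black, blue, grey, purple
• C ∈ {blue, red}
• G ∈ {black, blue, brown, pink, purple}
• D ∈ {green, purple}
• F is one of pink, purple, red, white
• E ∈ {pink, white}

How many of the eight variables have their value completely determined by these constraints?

B and C share exactly the 2 values {blue, red}; by pigeonhole those values go to them, so strike blue, red from A, F, G, H.
A must be pink (only option left). Eliminate pink elsewhere: E, F, G.
E has just one choice, so E = white. So F can't be white.
F has just one choice, so F = purple. Strike purple from D, G, H.
D's domain is down to {green}, so D = green.
Determined: A=pink, D=green, E=white, F=purple. The other variables each still have more than one consistent value. That makes 4.

4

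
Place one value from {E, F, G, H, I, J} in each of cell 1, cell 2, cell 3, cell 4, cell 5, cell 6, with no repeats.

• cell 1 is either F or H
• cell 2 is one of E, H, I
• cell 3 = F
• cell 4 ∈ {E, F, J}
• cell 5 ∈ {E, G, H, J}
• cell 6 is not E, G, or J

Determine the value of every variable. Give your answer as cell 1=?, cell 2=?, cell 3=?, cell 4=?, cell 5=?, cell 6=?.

cell 3 has just one choice, so cell 3 = F. Strike F from cell 1, cell 4, cell 6.
cell 1 must be H (only option left). Eliminate H elsewhere: cell 2, cell 5, cell 6.
That leaves cell 6 = I. Strike I from cell 2.
cell 2's domain is down to {E}, so cell 2 = E. So cell 4, cell 5 can't be E.
That leaves cell 4 = J. Eliminate J elsewhere: cell 5.
cell 5 has just one choice, so cell 5 = G.

cell 1=H, cell 2=E, cell 3=F, cell 4=J, cell 5=G, cell 6=I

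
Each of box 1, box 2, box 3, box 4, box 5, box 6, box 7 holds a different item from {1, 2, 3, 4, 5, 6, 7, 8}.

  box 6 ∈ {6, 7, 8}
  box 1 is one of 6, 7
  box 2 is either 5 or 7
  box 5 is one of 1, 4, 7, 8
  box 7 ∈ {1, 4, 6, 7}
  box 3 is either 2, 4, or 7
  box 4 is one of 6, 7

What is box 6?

8

The 7 variables together cover exactly {1, 2, 4, 5, 6, 7, 8} — 7 values for 7 variables — and 2 appears only in box 3's list, so box 3 = 2.
The 6 still-open variables together cover exactly {1, 4, 5, 6, 7, 8} — 6 values for 6 variables — and 5 appears only in box 2's list, so box 2 = 5.
box 1 and box 4 share exactly the 2 values {6, 7}; by pigeonhole those values go to them, so strike 6, 7 from box 5, box 6, box 7.
So box 6 = 8.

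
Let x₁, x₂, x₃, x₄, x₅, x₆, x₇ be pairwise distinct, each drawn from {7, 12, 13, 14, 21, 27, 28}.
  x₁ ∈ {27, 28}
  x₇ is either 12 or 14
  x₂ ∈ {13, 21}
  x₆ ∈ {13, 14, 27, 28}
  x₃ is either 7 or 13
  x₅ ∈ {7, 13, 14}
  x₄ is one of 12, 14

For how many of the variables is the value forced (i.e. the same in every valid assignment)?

The 7 variables draw from only 7 values {7, 12, 13, 14, 21, 27, 28}, so each is used; only x₂ can be 21, hence x₂ = 21.
The 2 variables x₄ and x₇ are confined to {12, 14}, which locks those values in; drop them from x₅, x₆.
x₃ and x₅ between them cover only {7, 13} — a naked pair. Remove those values from x₆.
Determined: x₂=21. The other variables each still have more than one consistent value. That makes 1.

1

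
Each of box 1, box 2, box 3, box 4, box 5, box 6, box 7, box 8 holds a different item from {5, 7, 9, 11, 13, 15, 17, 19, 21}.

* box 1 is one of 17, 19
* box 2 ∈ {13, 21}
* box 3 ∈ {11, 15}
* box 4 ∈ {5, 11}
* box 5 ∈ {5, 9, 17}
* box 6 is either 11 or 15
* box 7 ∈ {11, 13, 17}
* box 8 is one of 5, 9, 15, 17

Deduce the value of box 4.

The 8 variables draw from only 8 values {5, 9, 11, 13, 15, 17, 19, 21}, so each is used; only box 1 can be 19, hence box 1 = 19.
Among the 7 still-open variables, 21 fits only box 2 (and all 7 values in {5, 9, 11, 13, 15, 17, 21} must be used), so box 2 = 21.
The 6 still-open variables draw from only 6 values {5, 9, 11, 13, 15, 17}, so each is used; only box 7 can be 13, hence box 7 = 13.
The 2 variables box 3 and box 6 are confined to {11, 15}, which locks those values in; drop them from box 4, box 8.
So box 4 = 5.

5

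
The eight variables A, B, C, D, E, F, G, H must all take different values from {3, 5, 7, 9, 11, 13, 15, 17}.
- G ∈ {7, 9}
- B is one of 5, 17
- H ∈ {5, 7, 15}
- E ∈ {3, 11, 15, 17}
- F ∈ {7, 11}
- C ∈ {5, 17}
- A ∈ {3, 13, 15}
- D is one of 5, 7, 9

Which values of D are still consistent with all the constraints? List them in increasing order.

The 8 variables draw from only 8 values {3, 5, 7, 9, 11, 13, 15, 17}, so each is used; only A can be 13, hence A = 13.
The 7 still-open variables draw from only 7 values {3, 5, 7, 9, 11, 15, 17}, so each is used; only E can be 3, hence E = 3.
The 6 still-open variables together cover exactly {5, 7, 9, 11, 15, 17} — 6 values for 6 variables — and 11 appears only in F's list, so F = 11.
The 5 still-open variables draw from only 5 values {5, 7, 9, 15, 17}, so each is used; only H can be 15, hence H = 15.
B and C share exactly the 2 values {5, 17}; by pigeonhole those values go to them, so strike 5, 17 from D.
No further eliminations apply; D can still be any of 7, 9.

7, 9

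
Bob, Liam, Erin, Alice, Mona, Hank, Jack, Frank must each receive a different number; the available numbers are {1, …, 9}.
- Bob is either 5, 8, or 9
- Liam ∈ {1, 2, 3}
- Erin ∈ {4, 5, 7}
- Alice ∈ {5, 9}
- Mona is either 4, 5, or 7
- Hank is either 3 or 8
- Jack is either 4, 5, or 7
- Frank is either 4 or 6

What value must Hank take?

Erin, Mona, Jack share exactly the 3 values {4, 5, 7}; by pigeonhole those values go to them, so strike 4, 5, 7 from Bob, Alice, Frank.
Alice must be 9 (only option left). Strike 9 from Bob.
Frank must be 6 (only option left).
Bob has just one choice, so Bob = 8. Strike 8 from Hank.
So Hank = 3.

3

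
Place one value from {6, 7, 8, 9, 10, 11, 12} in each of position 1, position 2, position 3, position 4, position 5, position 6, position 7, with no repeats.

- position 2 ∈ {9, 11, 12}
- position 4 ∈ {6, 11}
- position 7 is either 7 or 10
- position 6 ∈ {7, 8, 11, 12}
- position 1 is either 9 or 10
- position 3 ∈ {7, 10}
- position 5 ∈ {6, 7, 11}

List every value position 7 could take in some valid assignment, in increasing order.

The 7 variables draw from only 7 values {6, 7, 8, 9, 10, 11, 12}, so each is used; only position 6 can be 8, hence position 6 = 8.
Among the 6 still-open variables, 12 fits only position 2 (and all 6 values in {6, 7, 9, 10, 11, 12} must be used), so position 2 = 12.
The 5 still-open variables draw from only 5 values {6, 7, 9, 10, 11}, so each is used; only position 1 can be 9, hence position 1 = 9.
The 2 variables position 3 and position 7 are confined to {7, 10}, which locks those values in; drop them from position 5.
No further eliminations apply; position 7 can still be any of 7, 10.

7, 10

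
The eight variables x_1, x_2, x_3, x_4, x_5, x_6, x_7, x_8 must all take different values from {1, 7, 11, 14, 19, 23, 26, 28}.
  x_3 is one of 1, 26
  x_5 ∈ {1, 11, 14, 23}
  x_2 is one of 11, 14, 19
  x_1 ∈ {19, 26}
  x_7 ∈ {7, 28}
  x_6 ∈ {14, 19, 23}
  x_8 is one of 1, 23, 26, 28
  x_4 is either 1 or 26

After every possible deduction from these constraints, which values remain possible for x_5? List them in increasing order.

Among the 8 variables, 7 fits only x_7 (and all 8 values in {1, 7, 11, 14, 19, 23, 26, 28} must be used), so x_7 = 7.
Among the 7 still-open variables, 28 fits only x_8 (and all 7 values in {1, 11, 14, 19, 23, 26, 28} must be used), so x_8 = 28.
x_3 and x_4 between them cover only {1, 26} — a naked pair. Remove those values from x_1, x_5.
x_1 has just one choice, so x_1 = 19. Eliminate 19 elsewhere: x_2, x_6.
No further eliminations apply; x_5 can still be any of 11, 14, 23.

11, 14, 23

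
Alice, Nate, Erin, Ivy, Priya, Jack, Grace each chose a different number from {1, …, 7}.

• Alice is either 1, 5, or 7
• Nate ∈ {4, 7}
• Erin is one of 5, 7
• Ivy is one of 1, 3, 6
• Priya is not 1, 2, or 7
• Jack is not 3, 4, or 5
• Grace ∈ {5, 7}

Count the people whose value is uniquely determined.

The 7 variables draw from only 7 values {1, 2, 3, 4, 5, 6, 7}, so each is used; only Jack can be 2, hence Jack = 2.
Erin and Grace between them cover only {5, 7} — a naked pair. Remove those values from Alice, Nate, Priya.
Alice's domain is down to {1}, so Alice = 1. So Ivy can't be 1.
Nate must be 4 (only option left). Strike 4 from Priya.
Determined: Alice=1, Nate=4, Jack=2. The other people each still have more than one consistent value. That makes 3.

3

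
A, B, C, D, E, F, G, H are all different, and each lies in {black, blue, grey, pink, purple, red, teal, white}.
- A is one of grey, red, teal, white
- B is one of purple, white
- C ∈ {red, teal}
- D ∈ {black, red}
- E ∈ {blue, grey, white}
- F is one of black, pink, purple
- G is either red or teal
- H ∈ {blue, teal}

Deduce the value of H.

Among the 8 variables, pink fits only F (and all 8 values in {black, blue, grey, pink, purple, red, teal, white} must be used), so F = pink.
The 7 still-open variables draw from only 7 values {black, blue, grey, purple, red, teal, white}, so each is used; only D can be black, hence D = black.
Among the 6 still-open variables, purple fits only B (and all 6 values in {blue, grey, purple, red, teal, white} must be used), so B = purple.
C and G share exactly the 2 values {red, teal}; by pigeonhole those values go to them, so strike red, teal from A, H.
So H = blue.

blue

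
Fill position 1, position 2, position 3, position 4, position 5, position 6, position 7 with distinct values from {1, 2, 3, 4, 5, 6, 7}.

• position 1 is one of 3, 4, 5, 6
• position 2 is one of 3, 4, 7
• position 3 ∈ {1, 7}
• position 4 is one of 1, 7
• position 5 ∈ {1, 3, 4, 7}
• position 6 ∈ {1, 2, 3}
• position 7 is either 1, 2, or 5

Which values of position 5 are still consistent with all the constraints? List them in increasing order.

The 7 variables draw from only 7 values {1, 2, 3, 4, 5, 6, 7}, so each is used; only position 1 can be 6, hence position 1 = 6.
The 6 still-open variables together cover exactly {1, 2, 3, 4, 5, 7} — 6 values for 6 variables — and 5 appears only in position 7's list, so position 7 = 5.
The 5 still-open variables together cover exactly {1, 2, 3, 4, 7} — 5 values for 5 variables — and 2 appears only in position 6's list, so position 6 = 2.
The 2 variables position 3 and position 4 are confined to {1, 7}, which locks those values in; drop them from position 2, position 5.
No further eliminations apply; position 5 can still be any of 3, 4.

3, 4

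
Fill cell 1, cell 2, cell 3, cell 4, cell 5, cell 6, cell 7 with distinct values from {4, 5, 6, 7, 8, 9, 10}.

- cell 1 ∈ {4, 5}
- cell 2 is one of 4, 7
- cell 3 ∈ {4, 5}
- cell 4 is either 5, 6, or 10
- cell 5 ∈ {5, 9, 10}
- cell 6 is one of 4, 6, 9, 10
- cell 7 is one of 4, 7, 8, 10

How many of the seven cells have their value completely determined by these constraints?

Among the 7 variables, 8 fits only cell 7 (and all 7 values in {4, 5, 6, 7, 8, 9, 10} must be used), so cell 7 = 8.
Among the 6 still-open variables, 7 fits only cell 2 (and all 6 values in {4, 5, 6, 7, 9, 10} must be used), so cell 2 = 7.
The 2 variables cell 1 and cell 3 are confined to {4, 5}, which locks those values in; drop them from cell 4, cell 5, cell 6.
Determined: cell 2=7, cell 7=8. The other cells each still have more than one consistent value. That makes 2.

2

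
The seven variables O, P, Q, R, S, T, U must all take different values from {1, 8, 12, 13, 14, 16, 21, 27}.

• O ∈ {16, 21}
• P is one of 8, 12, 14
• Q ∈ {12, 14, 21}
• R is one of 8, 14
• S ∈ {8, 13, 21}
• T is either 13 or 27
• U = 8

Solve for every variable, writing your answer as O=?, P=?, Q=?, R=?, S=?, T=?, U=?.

U must be 8 (only option left). Strike 8 from P, R, S.
That leaves R = 14. Remove 14 from P, Q.
P must be 12 (only option left). So Q can't be 12.
That leaves Q = 21. Remove 21 from O, S.
That leaves S = 13. So T can't be 13.
T has just one choice, so T = 27.
O must be 16 (only option left).

O=16, P=12, Q=21, R=14, S=13, T=27, U=8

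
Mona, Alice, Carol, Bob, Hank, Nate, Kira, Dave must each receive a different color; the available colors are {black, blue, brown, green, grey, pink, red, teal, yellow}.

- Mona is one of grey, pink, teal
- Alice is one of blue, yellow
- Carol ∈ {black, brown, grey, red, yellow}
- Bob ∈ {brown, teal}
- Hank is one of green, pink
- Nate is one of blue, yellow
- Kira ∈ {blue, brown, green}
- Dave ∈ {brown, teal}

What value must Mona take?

Alice and Nate share exactly the 2 values {blue, yellow}; by pigeonhole those values go to them, so strike blue, yellow from Carol, Kira.
Bob and Dave share exactly the 2 values {brown, teal}; by pigeonhole those values go to them, so strike brown, teal from Mona, Carol, Kira.
That leaves Kira = green. Eliminate green elsewhere: Hank.
That leaves Hank = pink. Eliminate pink elsewhere: Mona.
So Mona = grey.

grey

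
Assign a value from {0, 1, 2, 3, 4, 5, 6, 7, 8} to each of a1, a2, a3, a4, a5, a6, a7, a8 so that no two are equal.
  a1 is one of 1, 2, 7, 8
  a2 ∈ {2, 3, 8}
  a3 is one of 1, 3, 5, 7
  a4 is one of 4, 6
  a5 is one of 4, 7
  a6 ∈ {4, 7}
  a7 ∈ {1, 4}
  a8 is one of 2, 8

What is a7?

1

Among the 8 variables, 5 fits only a3 (and all 8 values in {1, 2, 3, 4, 5, 6, 7, 8} must be used), so a3 = 5.
The 7 still-open variables draw from only 7 values {1, 2, 3, 4, 6, 7, 8}, so each is used; only a2 can be 3, hence a2 = 3.
The 6 still-open variables together cover exactly {1, 2, 4, 6, 7, 8} — 6 values for 6 variables — and 6 appears only in a4's list, so a4 = 6.
a5 and a6 between them cover only {4, 7} — a naked pair. Remove those values from a1, a7.
So a7 = 1.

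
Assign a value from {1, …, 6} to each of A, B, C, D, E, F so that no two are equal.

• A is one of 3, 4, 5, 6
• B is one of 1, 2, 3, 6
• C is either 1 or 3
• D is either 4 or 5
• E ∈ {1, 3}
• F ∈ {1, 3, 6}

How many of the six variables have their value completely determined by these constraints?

The 6 variables draw from only 6 values {1, 2, 3, 4, 5, 6}, so each is used; only B can be 2, hence B = 2.
C and E share exactly the 2 values {1, 3}; by pigeonhole those values go to them, so strike 1, 3 from A, F.
That leaves F = 6. Eliminate 6 elsewhere: A.
Determined: B=2, F=6. The other variables each still have more than one consistent value. That makes 2.

2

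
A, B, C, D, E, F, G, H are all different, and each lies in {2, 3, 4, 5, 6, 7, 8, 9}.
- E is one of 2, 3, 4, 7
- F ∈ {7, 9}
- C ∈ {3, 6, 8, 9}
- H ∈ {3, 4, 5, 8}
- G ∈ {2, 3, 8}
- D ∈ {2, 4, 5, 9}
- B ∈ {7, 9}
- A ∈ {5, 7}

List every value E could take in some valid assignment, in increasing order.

2, 3, 4

The 8 variables draw from only 8 values {2, 3, 4, 5, 6, 7, 8, 9}, so each is used; only C can be 6, hence C = 6.
B and F between them cover only {7, 9} — a naked pair. Remove those values from A, D, E.
A must be 5 (only option left). So D, H can't be 5.
No further eliminations apply; E can still be any of 2, 3, 4.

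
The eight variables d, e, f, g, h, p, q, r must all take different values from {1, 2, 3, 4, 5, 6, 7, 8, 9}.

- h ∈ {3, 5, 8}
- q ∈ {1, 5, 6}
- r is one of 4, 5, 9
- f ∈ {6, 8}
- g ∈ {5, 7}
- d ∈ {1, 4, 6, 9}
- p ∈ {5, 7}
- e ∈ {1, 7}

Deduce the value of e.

1

Among the 8 variables, 3 fits only h (and all 8 values in {1, 3, 4, 5, 6, 7, 8, 9} must be used), so h = 3.
The 7 still-open variables together cover exactly {1, 4, 5, 6, 7, 8, 9} — 7 values for 7 variables — and 8 appears only in f's list, so f = 8.
g and p between them cover only {5, 7} — a naked pair. Remove those values from e, q, r.
So e = 1.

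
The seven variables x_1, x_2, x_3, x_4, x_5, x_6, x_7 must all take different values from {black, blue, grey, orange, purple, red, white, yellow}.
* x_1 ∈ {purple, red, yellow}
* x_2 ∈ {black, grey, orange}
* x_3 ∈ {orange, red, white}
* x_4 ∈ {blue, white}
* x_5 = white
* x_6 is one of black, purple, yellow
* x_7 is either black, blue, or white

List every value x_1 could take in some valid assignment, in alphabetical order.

purple, red, yellow

x_5 has just one choice, so x_5 = white. Remove white from x_3, x_4, x_7.
x_4's domain is down to {blue}, so x_4 = blue. So x_7 can't be blue.
That leaves x_7 = black. Remove black from x_2, x_6.
No further eliminations apply; x_1 can still be any of purple, red, yellow.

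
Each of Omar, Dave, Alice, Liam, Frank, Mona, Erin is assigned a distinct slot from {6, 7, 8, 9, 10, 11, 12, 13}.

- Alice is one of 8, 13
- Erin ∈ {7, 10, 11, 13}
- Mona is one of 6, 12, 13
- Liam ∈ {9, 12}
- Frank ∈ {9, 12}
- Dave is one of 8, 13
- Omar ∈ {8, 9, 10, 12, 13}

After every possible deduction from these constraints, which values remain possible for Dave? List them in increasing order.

8, 13

Dave and Alice between them cover only {8, 13} — a naked pair. Remove those values from Omar, Mona, Erin.
Liam and Frank share exactly the 2 values {9, 12}; by pigeonhole those values go to them, so strike 9, 12 from Omar, Mona.
Omar's domain is down to {10}, so Omar = 10. Strike 10 from Erin.
Mona must be 6 (only option left).
No further eliminations apply; Dave can still be any of 8, 13.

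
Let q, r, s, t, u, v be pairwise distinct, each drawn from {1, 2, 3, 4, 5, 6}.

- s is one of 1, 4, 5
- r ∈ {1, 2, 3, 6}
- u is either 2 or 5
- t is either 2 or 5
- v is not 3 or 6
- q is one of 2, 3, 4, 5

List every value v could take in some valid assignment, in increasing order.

Among the 6 variables, 6 fits only r (and all 6 values in {1, 2, 3, 4, 5, 6} must be used), so r = 6.
The 5 still-open variables together cover exactly {1, 2, 3, 4, 5} — 5 values for 5 variables — and 3 appears only in q's list, so q = 3.
The 2 variables t and u are confined to {2, 5}, which locks those values in; drop them from s, v.
No further eliminations apply; v can still be any of 1, 4.

1, 4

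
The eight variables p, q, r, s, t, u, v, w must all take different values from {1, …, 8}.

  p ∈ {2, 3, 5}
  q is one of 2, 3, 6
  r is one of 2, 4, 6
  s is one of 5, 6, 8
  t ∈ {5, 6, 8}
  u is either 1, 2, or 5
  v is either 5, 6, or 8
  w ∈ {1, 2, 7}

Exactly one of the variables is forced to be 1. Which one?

The 8 variables draw from only 8 values {1, 2, 3, 4, 5, 6, 7, 8}, so each is used; only r can be 4, hence r = 4.
The 7 still-open variables together cover exactly {1, 2, 3, 5, 6, 7, 8} — 7 values for 7 variables — and 7 appears only in w's list, so w = 7.
The 6 still-open variables draw from only 6 values {1, 2, 3, 5, 6, 8}, so each is used; only u can be 1, hence u = 1.

u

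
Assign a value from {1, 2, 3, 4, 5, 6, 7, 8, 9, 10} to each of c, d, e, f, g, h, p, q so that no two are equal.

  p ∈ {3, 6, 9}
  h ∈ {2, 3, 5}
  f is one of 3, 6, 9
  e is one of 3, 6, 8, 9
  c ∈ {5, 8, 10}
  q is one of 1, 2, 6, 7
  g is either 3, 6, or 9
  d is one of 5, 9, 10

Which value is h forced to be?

f, g, p share exactly the 3 values {3, 6, 9}; by pigeonhole those values go to them, so strike 3, 6, 9 from d, e, h, q.
That leaves e = 8. Eliminate 8 elsewhere: c.
c and d share exactly the 2 values {5, 10}; by pigeonhole those values go to them, so strike 5, 10 from h.
So h = 2.

2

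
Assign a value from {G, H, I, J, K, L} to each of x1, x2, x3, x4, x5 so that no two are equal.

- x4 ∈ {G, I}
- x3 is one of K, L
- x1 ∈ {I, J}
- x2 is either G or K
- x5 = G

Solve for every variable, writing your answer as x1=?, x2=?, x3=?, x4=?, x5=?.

x1=J, x2=K, x3=L, x4=I, x5=G

x5 has just one choice, so x5 = G. Strike G from x2, x4.
x2's domain is down to {K}, so x2 = K. Eliminate K elsewhere: x3.
x3 has just one choice, so x3 = L.
x4 has just one choice, so x4 = I. Strike I from x1.
x1's domain is down to {J}, so x1 = J.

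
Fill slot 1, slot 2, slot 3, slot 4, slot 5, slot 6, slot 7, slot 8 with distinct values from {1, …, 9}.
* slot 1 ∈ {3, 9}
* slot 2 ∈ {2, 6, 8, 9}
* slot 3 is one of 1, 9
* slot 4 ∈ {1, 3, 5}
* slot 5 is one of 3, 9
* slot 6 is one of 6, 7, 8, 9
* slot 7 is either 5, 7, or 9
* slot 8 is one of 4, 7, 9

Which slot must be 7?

The 2 variables slot 1 and slot 5 are confined to {3, 9}, which locks those values in; drop them from slot 2, slot 3, slot 4, slot 6, slot 7, slot 8.
slot 3's domain is down to {1}, so slot 3 = 1. Eliminate 1 elsewhere: slot 4.
slot 4 must be 5 (only option left). Strike 5 from slot 7.
So 7 goes to slot 7.

slot 7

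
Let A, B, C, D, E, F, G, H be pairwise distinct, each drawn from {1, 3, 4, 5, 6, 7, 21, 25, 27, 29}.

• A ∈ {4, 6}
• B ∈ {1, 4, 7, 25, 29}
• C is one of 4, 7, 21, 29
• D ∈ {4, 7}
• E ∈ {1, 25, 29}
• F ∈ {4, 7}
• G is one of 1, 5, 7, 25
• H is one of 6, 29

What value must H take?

29

Among the 8 variables, 5 fits only G (and all 8 values in {1, 4, 5, 6, 7, 21, 25, 29} must be used), so G = 5.
Among the 7 still-open variables, 21 fits only C (and all 7 values in {1, 4, 6, 7, 21, 25, 29} must be used), so C = 21.
The 2 variables D and F are confined to {4, 7}, which locks those values in; drop them from A, B.
A must be 6 (only option left). Remove 6 from H.
So H = 29.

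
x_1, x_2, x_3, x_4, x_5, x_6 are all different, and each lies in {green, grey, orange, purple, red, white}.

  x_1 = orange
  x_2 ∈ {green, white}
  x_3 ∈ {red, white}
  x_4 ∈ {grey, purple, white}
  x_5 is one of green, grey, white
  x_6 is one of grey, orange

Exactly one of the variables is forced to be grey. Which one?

x_6

x_1 must be orange (only option left). Remove orange from x_6.
So grey goes to x_6.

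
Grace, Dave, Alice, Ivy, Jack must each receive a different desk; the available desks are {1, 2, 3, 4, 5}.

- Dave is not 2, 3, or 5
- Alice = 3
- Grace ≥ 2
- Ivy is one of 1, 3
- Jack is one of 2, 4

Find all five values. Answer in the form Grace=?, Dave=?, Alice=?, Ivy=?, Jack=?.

Grace=5, Dave=4, Alice=3, Ivy=1, Jack=2

Alice must be 3 (only option left). Remove 3 from Grace, Ivy.
That leaves Ivy = 1. Strike 1 from Dave.
Dave has just one choice, so Dave = 4. Remove 4 from Grace, Jack.
Jack has just one choice, so Jack = 2. So Grace can't be 2.
Grace has just one choice, so Grace = 5.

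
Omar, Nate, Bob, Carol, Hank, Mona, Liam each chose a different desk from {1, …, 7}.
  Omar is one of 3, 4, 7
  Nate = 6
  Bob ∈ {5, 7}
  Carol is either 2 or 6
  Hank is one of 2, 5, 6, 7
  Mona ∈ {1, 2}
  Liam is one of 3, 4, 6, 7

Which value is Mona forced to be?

Nate's domain is down to {6}, so Nate = 6. So Carol, Hank, Liam can't be 6.
Carol has just one choice, so Carol = 2. Strike 2 from Hank, Mona.
So Mona = 1.

1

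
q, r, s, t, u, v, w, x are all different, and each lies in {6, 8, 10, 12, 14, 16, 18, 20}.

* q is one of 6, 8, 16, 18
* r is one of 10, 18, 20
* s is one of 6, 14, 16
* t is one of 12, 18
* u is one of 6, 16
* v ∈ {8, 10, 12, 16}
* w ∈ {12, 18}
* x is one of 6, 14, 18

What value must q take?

The 8 variables draw from only 8 values {6, 8, 10, 12, 14, 16, 18, 20}, so each is used; only r can be 20, hence r = 20.
The 7 still-open variables together cover exactly {6, 8, 10, 12, 14, 16, 18} — 7 values for 7 variables — and 10 appears only in v's list, so v = 10.
Among the 6 still-open variables, 8 fits only q (and all 6 values in {6, 8, 12, 14, 16, 18} must be used), so q = 8.

8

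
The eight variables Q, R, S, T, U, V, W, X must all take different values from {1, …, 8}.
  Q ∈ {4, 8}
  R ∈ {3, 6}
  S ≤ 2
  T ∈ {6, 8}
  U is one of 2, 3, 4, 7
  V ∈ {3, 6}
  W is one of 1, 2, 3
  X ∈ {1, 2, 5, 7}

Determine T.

The 8 variables draw from only 8 values {1, 2, 3, 4, 5, 6, 7, 8}, so each is used; only X can be 5, hence X = 5.
Among the 7 still-open variables, 7 fits only U (and all 7 values in {1, 2, 3, 4, 6, 7, 8} must be used), so U = 7.
The 6 still-open variables together cover exactly {1, 2, 3, 4, 6, 8} — 6 values for 6 variables — and 4 appears only in Q's list, so Q = 4.
The 5 still-open variables together cover exactly {1, 2, 3, 6, 8} — 5 values for 5 variables — and 8 appears only in T's list, so T = 8.

8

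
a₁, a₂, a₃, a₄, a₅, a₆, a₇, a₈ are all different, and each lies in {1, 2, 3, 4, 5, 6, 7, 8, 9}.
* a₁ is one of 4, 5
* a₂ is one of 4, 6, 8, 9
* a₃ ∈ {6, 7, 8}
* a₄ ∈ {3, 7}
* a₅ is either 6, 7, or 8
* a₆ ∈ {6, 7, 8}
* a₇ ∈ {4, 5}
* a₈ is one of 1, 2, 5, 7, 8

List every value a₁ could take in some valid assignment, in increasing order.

4, 5

a₁ and a₇ between them cover only {4, 5} — a naked pair. Remove those values from a₂, a₈.
The 3 variables a₃, a₅, a₆ are confined to {6, 7, 8}, which locks those values in; drop them from a₂, a₄, a₈.
That leaves a₂ = 9.
a₄'s domain is down to {3}, so a₄ = 3.
No further eliminations apply; a₁ can still be any of 4, 5.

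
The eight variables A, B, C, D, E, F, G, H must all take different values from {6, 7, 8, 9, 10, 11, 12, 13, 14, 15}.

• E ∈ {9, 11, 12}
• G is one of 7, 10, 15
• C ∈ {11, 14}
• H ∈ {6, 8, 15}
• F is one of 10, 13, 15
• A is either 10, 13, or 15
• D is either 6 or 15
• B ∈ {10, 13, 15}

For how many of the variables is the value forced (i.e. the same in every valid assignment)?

The 3 variables A, B, F are confined to {10, 13, 15}, which locks those values in; drop them from D, G, H.
D has just one choice, so D = 6. Eliminate 6 elsewhere: H.
That leaves G = 7.
H must be 8 (only option left).
Determined: D=6, G=7, H=8. The other variables each still have more than one consistent value. That makes 3.

3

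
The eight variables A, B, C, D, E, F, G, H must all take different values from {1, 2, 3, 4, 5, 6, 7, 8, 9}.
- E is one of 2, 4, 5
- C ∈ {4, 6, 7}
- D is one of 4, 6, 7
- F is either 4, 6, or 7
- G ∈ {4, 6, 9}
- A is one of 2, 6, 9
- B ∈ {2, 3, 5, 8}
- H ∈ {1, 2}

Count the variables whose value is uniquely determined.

The 3 variables C, D, F are confined to {4, 6, 7}, which locks those values in; drop them from A, E, G.
G must be 9 (only option left). So A can't be 9.
A must be 2 (only option left). Eliminate 2 elsewhere: B, E, H.
That leaves E = 5. Strike 5 from B.
H must be 1 (only option left).
Determined: A=2, E=5, G=9, H=1. The other variables each still have more than one consistent value. That makes 4.

4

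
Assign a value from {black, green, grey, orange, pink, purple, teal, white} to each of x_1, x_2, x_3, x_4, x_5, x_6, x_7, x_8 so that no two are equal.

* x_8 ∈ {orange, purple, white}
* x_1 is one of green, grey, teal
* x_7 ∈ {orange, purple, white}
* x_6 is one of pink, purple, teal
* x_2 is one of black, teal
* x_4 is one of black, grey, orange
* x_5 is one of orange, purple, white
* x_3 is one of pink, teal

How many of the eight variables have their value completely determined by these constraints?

The 8 variables draw from only 8 values {black, green, grey, orange, pink, purple, teal, white}, so each is used; only x_1 can be green, hence x_1 = green.
The 7 still-open variables together cover exactly {black, grey, orange, pink, purple, teal, white} — 7 values for 7 variables — and grey appears only in x_4's list, so x_4 = grey.
The 6 still-open variables draw from only 6 values {black, orange, pink, purple, teal, white}, so each is used; only x_2 can be black, hence x_2 = black.
The 3 variables x_5, x_7, x_8 are confined to {orange, purple, white}, which locks those values in; drop them from x_6.
Determined: x_1=green, x_2=black, x_4=grey. The other variables each still have more than one consistent value. That makes 3.

3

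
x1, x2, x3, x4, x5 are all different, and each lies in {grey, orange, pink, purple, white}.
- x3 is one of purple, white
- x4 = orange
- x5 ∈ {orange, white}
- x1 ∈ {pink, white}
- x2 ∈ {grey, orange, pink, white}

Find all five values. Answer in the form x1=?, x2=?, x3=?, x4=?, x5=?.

x4 has just one choice, so x4 = orange. Eliminate orange elsewhere: x2, x5.
x5 has just one choice, so x5 = white. Remove white from x1, x2, x3.
That leaves x1 = pink. Strike pink from x2.
x2 must be grey (only option left).
That leaves x3 = purple.

x1=pink, x2=grey, x3=purple, x4=orange, x5=white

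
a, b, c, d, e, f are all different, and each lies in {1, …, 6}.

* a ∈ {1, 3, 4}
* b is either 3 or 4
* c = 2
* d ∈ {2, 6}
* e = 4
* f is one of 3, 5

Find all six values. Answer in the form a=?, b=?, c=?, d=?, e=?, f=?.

a=1, b=3, c=2, d=6, e=4, f=5

c has just one choice, so c = 2. Strike 2 from d.
That leaves d = 6.
That leaves e = 4. So a, b can't be 4.
b's domain is down to {3}, so b = 3. Remove 3 from a, f.
That leaves f = 5.
a's domain is down to {1}, so a = 1.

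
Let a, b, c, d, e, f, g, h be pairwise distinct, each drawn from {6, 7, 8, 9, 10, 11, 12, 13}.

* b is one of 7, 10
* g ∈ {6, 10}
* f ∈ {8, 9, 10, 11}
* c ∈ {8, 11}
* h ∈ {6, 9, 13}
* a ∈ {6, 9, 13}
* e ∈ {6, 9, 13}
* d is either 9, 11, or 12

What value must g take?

10

The 8 variables together cover exactly {6, 7, 8, 9, 10, 11, 12, 13} — 8 values for 8 variables — and 7 appears only in b's list, so b = 7.
The 7 still-open variables draw from only 7 values {6, 8, 9, 10, 11, 12, 13}, so each is used; only d can be 12, hence d = 12.
a, e, h between them cover only {6, 9, 13} — a naked triple. Remove those values from f, g.
So g = 10.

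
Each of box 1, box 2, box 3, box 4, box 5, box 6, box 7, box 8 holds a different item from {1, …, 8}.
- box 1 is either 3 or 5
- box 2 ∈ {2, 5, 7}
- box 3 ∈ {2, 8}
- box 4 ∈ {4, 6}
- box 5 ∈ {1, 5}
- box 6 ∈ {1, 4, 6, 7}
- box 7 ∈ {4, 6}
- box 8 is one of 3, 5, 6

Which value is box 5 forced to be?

1

The 8 variables together cover exactly {1, 2, 3, 4, 5, 6, 7, 8} — 8 values for 8 variables — and 8 appears only in box 3's list, so box 3 = 8.
The 7 still-open variables together cover exactly {1, 2, 3, 4, 5, 6, 7} — 7 values for 7 variables — and 2 appears only in box 2's list, so box 2 = 2.
The 6 still-open variables draw from only 6 values {1, 3, 4, 5, 6, 7}, so each is used; only box 6 can be 7, hence box 6 = 7.
The 5 still-open variables draw from only 5 values {1, 3, 4, 5, 6}, so each is used; only box 5 can be 1, hence box 5 = 1.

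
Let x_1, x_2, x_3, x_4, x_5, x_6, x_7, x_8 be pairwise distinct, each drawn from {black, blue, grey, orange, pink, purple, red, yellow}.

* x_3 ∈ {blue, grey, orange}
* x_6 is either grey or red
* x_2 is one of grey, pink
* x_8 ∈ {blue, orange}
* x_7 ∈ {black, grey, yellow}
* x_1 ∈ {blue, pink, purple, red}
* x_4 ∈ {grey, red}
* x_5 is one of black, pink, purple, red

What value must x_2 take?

The 8 variables draw from only 8 values {black, blue, grey, orange, pink, purple, red, yellow}, so each is used; only x_7 can be yellow, hence x_7 = yellow.
The 7 still-open variables draw from only 7 values {black, blue, grey, orange, pink, purple, red}, so each is used; only x_5 can be black, hence x_5 = black.
The 6 still-open variables together cover exactly {blue, grey, orange, pink, purple, red} — 6 values for 6 variables — and purple appears only in x_1's list, so x_1 = purple.
The 5 still-open variables together cover exactly {blue, grey, orange, pink, red} — 5 values for 5 variables — and pink appears only in x_2's list, so x_2 = pink.

pink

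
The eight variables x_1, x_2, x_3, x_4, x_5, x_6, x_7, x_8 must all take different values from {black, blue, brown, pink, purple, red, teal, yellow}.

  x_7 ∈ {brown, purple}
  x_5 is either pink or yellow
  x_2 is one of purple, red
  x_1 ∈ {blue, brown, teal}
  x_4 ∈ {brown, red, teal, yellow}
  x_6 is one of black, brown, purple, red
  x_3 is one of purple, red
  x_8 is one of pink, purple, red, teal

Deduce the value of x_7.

Among the 8 variables, black fits only x_6 (and all 8 values in {black, blue, brown, pink, purple, red, teal, yellow} must be used), so x_6 = black.
The 7 still-open variables together cover exactly {blue, brown, pink, purple, red, teal, yellow} — 7 values for 7 variables — and blue appears only in x_1's list, so x_1 = blue.
The 2 variables x_2 and x_3 are confined to {purple, red}, which locks those values in; drop them from x_4, x_7, x_8.
So x_7 = brown.

brown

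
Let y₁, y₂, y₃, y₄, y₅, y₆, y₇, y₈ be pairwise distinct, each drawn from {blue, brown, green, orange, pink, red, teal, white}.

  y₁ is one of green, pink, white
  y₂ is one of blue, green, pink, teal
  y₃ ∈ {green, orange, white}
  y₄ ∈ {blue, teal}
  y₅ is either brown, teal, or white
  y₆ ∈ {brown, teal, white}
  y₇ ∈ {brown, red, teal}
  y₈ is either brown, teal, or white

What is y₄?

The 8 variables together cover exactly {blue, brown, green, orange, pink, red, teal, white} — 8 values for 8 variables — and orange appears only in y₃'s list, so y₃ = orange.
The 7 still-open variables together cover exactly {blue, brown, green, pink, red, teal, white} — 7 values for 7 variables — and red appears only in y₇'s list, so y₇ = red.
y₅, y₆, y₈ share exactly the 3 values {brown, teal, white}; by pigeonhole those values go to them, so strike brown, teal, white from y₁, y₂, y₄.
So y₄ = blue.

blue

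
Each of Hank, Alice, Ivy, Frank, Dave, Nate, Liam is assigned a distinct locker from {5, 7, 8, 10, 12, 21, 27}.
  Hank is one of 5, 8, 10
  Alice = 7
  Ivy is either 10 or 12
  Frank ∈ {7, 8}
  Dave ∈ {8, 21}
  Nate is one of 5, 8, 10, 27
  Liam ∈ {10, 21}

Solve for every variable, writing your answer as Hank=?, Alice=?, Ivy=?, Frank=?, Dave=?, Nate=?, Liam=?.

Hank=5, Alice=7, Ivy=12, Frank=8, Dave=21, Nate=27, Liam=10

Alice must be 7 (only option left). Eliminate 7 elsewhere: Frank.
Frank's domain is down to {8}, so Frank = 8. Strike 8 from Hank, Dave, Nate.
That leaves Dave = 21. Remove 21 from Liam.
Liam has just one choice, so Liam = 10. Strike 10 from Hank, Ivy, Nate.
Hank's domain is down to {5}, so Hank = 5. Remove 5 from Nate.
Ivy must be 12 (only option left).
That leaves Nate = 27.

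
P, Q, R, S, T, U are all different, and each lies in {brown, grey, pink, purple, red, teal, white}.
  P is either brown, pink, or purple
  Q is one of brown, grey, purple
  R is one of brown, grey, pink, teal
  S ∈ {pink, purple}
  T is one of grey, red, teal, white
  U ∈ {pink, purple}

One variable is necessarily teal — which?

R

S and U share exactly the 2 values {pink, purple}; by pigeonhole those values go to them, so strike pink, purple from P, Q, R.
P has just one choice, so P = brown. Eliminate brown elsewhere: Q, R.
Q has just one choice, so Q = grey. So R, T can't be grey.
So teal goes to R.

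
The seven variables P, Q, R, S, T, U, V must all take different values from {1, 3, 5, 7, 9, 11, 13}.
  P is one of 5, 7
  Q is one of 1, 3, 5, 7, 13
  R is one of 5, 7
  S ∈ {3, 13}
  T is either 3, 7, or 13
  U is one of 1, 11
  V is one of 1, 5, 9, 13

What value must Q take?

1

Among the 7 variables, 9 fits only V (and all 7 values in {1, 3, 5, 7, 9, 11, 13} must be used), so V = 9.
The 6 still-open variables together cover exactly {1, 3, 5, 7, 11, 13} — 6 values for 6 variables — and 11 appears only in U's list, so U = 11.
The 5 still-open variables together cover exactly {1, 3, 5, 7, 13} — 5 values for 5 variables — and 1 appears only in Q's list, so Q = 1.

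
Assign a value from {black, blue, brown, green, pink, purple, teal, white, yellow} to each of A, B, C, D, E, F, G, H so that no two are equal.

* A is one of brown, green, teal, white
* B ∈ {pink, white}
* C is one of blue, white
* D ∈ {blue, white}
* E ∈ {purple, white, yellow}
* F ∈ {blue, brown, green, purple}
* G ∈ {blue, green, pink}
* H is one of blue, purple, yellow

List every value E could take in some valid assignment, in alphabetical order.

purple, yellow

The 8 variables draw from only 8 values {blue, brown, green, pink, purple, teal, white, yellow}, so each is used; only A can be teal, hence A = teal.
The 7 still-open variables draw from only 7 values {blue, brown, green, pink, purple, white, yellow}, so each is used; only F can be brown, hence F = brown.
Among the 6 still-open variables, green fits only G (and all 6 values in {blue, green, pink, purple, white, yellow} must be used), so G = green.
The 5 still-open variables draw from only 5 values {blue, pink, purple, white, yellow}, so each is used; only B can be pink, hence B = pink.
C and D share exactly the 2 values {blue, white}; by pigeonhole those values go to them, so strike blue, white from E, H.
No further eliminations apply; E can still be any of purple, yellow.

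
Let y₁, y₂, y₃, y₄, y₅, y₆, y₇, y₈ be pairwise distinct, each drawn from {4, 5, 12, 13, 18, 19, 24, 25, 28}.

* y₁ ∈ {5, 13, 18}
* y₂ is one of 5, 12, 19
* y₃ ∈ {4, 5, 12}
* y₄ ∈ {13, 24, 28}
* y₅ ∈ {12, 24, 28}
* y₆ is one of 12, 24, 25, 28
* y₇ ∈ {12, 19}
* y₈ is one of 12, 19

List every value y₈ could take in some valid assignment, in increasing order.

12, 19

The 2 variables y₇ and y₈ are confined to {12, 19}, which locks those values in; drop them from y₂, y₃, y₅, y₆.
y₂ has just one choice, so y₂ = 5. So y₁, y₃ can't be 5.
That leaves y₃ = 4.
No further eliminations apply; y₈ can still be any of 12, 19.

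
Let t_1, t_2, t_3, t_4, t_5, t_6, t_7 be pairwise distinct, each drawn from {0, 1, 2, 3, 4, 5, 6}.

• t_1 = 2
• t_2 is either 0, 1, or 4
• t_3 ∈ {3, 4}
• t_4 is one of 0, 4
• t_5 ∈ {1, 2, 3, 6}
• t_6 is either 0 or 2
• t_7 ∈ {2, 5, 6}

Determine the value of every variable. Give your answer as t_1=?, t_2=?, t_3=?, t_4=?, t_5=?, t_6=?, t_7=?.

t_1's domain is down to {2}, so t_1 = 2. Remove 2 from t_5, t_6, t_7.
t_6 has just one choice, so t_6 = 0. Remove 0 from t_2, t_4.
t_4's domain is down to {4}, so t_4 = 4. Strike 4 from t_2, t_3.
That leaves t_2 = 1. Strike 1 from t_5.
t_3 has just one choice, so t_3 = 3. So t_5 can't be 3.
t_5's domain is down to {6}, so t_5 = 6. Eliminate 6 elsewhere: t_7.
That leaves t_7 = 5.

t_1=2, t_2=1, t_3=3, t_4=4, t_5=6, t_6=0, t_7=5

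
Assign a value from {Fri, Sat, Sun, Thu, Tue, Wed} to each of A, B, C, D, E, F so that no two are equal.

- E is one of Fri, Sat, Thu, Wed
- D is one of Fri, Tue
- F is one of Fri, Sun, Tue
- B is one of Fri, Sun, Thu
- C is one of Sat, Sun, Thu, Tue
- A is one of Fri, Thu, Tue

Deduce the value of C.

Among the 6 variables, Wed fits only E (and all 6 values in {Fri, Sat, Sun, Thu, Tue, Wed} must be used), so E = Wed.
Among the 5 still-open variables, Sat fits only C (and all 5 values in {Fri, Sat, Sun, Thu, Tue} must be used), so C = Sat.

Sat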